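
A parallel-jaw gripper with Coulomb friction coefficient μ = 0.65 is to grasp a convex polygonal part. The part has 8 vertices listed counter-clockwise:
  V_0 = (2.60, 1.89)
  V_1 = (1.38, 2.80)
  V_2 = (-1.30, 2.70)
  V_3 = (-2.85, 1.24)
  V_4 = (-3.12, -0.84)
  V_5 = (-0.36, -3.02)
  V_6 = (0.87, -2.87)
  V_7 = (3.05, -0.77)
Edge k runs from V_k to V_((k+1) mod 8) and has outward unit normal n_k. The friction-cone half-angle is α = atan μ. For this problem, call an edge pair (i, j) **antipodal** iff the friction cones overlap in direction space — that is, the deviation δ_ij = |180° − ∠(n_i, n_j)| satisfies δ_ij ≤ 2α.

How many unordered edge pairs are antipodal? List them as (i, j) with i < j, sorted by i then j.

α = atan 0.65 = 33.02°;  2α = 66.05°
n_0 = (+0.5979, +0.8016)
n_1 = (-0.0373, +0.9993)
n_2 = (-0.6857, +0.7279)
n_3 = (-0.9917, +0.1287)
n_4 = (-0.6198, -0.7847)
n_5 = (+0.1211, -0.9926)
n_6 = (+0.6938, -0.7202)
n_7 = (+0.9860, +0.1668)
  (0,1): δ = 141.14°  ·
  (0,2): δ = 99.99°  ·
  (0,3): δ = 60.68°  ✓
  (0,4): δ = 1.58°  ✓
  (0,5): δ = 43.67°  ✓
  (0,6): δ = 80.65°  ·
  (0,7): δ = 136.32°  ·
  (1,2): δ = 138.85°  ·
  (1,3): δ = 99.53°  ·
  (1,4): δ = 40.44°  ✓
  (1,5): δ = 4.82°  ✓
  (1,6): δ = 41.79°  ✓
  (1,7): δ = 97.47°  ·
  (2,3): δ = 140.68°  ·
  (2,4): δ = 81.59°  ·
  (2,5): δ = 36.33°  ✓
  (2,6): δ = 0.64°  ✓
  (2,7): δ = 56.31°  ✓
  (3,4): δ = 120.91°  ·
  (3,5): δ = 75.65°  ·
  (3,6): δ = 38.67°  ✓
  (3,7): δ = 17.00°  ✓
  (4,5): δ = 134.74°  ·
  (4,6): δ = 97.77°  ·
  (4,7): δ = 42.09°  ✓
  (5,6): δ = 143.02°  ·
  (5,7): δ = 87.35°  ·
  (6,7): δ = 124.33°  ·
antipodal pairs: 12

count = 12; pairs: (0,3), (0,4), (0,5), (1,4), (1,5), (1,6), (2,5), (2,6), (2,7), (3,6), (3,7), (4,7)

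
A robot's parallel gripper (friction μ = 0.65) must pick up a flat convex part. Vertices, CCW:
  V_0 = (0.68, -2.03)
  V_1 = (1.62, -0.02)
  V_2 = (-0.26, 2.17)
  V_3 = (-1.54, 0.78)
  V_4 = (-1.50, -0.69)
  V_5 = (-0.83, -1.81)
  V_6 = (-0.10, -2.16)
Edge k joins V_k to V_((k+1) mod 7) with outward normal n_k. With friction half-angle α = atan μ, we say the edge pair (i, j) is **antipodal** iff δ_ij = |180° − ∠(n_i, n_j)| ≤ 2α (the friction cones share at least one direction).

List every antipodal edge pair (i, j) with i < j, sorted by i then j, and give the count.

count = 8; pairs: (0,2), (0,3), (0,4), (1,3), (1,4), (1,5), (1,6), (2,6)

α = atan 0.65 = 33.02°;  2α = 66.05°
n_0 = (+0.9058, -0.4236)
n_1 = (+0.7588, +0.6514)
n_2 = (-0.7356, +0.6774)
n_3 = (-0.9996, -0.0272)
n_4 = (-0.8582, -0.5134)
n_5 = (-0.4323, -0.9017)
n_6 = (+0.1644, -0.9864)
  (0,1): δ = 114.29°  ·
  (0,2): δ = 17.58°  ✓
  (0,3): δ = 26.62°  ✓
  (0,4): δ = 55.95°  ✓
  (0,5): δ = 89.45°  ·
  (0,6): δ = 124.53°  ·
  (1,2): δ = 83.29°  ·
  (1,3): δ = 39.09°  ✓
  (1,4): δ = 9.76°  ✓
  (1,5): δ = 23.74°  ✓
  (1,6): δ = 58.82°  ✓
  (2,3): δ = 135.80°  ·
  (2,4): δ = 106.47°  ·
  (2,5): δ = 72.97°  ·
  (2,6): δ = 37.90°  ✓
  (3,4): δ = 150.67°  ·
  (3,5): δ = 117.17°  ·
  (3,6): δ = 82.10°  ·
  (4,5): δ = 146.50°  ·
  (4,6): δ = 111.43°  ·
  (5,6): δ = 144.92°  ·
antipodal pairs: 8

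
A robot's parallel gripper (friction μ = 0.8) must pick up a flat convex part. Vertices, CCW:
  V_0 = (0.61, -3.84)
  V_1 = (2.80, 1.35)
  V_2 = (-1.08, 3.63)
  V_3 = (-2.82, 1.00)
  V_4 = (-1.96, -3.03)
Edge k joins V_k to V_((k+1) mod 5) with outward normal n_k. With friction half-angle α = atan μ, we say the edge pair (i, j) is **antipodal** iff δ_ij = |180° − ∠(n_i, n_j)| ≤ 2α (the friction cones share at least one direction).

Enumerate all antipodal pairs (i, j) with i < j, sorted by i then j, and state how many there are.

α = atan 0.8 = 38.66°;  2α = 77.32°
n_0 = (+0.9213, -0.3888)
n_1 = (+0.5066, +0.8622)
n_2 = (-0.8340, +0.5518)
n_3 = (-0.9780, -0.2087)
n_4 = (-0.3006, -0.9538)
  (0,1): δ = 97.56°  ·
  (0,2): δ = 10.61°  ✓
  (0,3): δ = 34.92°  ✓
  (0,4): δ = 95.38°  ·
  (1,2): δ = 93.05°  ·
  (1,3): δ = 47.51°  ✓
  (1,4): δ = 12.95°  ✓
  (2,3): δ = 134.47°  ·
  (2,4): δ = 74.01°  ✓
  (3,4): δ = 119.54°  ·
antipodal pairs: 5

count = 5; pairs: (0,2), (0,3), (1,3), (1,4), (2,4)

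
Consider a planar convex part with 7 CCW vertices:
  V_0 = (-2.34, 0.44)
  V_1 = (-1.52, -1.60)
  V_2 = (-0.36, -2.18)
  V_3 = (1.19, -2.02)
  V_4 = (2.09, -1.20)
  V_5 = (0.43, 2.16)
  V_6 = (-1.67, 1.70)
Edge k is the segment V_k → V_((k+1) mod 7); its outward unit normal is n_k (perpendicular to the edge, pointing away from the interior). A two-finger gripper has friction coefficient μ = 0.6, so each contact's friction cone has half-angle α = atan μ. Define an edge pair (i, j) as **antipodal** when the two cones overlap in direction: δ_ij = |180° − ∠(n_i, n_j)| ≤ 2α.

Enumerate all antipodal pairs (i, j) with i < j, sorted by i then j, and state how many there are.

count = 8; pairs: (0,4), (1,4), (1,5), (2,5), (2,6), (3,5), (3,6), (4,6)

α = atan 0.6 = 30.96°;  2α = 61.93°
n_0 = (-0.9278, -0.3730)
n_1 = (-0.4472, -0.8944)
n_2 = (+0.1027, -0.9947)
n_3 = (+0.6735, -0.7392)
n_4 = (+0.8966, +0.4429)
n_5 = (-0.2140, +0.9768)
n_6 = (-0.8829, +0.4695)
  (0,1): δ = 138.46°  ·
  (0,2): δ = 106.00°  ·
  (0,3): δ = 69.56°  ·
  (0,4): δ = 4.39°  ✓
  (0,5): δ = 80.46°  ·
  (0,6): δ = 130.10°  ·
  (1,2): δ = 147.54°  ·
  (1,3): δ = 111.10°  ·
  (1,4): δ = 37.14°  ✓
  (1,5): δ = 38.92°  ✓
  (1,6): δ = 88.56°  ·
  (2,3): δ = 143.56°  ·
  (2,4): δ = 69.60°  ·
  (2,5): δ = 6.46°  ✓
  (2,6): δ = 56.10°  ✓
  (3,4): δ = 106.05°  ·
  (3,5): δ = 29.98°  ✓
  (3,6): δ = 19.66°  ✓
  (4,5): δ = 103.94°  ·
  (4,6): δ = 54.29°  ✓
  (5,6): δ = 130.36°  ·
antipodal pairs: 8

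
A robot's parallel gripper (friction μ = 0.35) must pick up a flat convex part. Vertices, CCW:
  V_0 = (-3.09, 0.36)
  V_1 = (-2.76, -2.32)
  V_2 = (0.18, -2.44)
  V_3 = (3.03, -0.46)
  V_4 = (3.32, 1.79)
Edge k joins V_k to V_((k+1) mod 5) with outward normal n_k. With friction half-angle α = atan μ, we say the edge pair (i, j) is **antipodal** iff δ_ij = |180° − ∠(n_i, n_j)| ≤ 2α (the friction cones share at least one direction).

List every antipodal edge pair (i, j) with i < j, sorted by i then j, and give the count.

α = atan 0.35 = 19.29°;  2α = 38.58°
n_0 = (-0.9925, -0.1222)
n_1 = (-0.0408, -0.9992)
n_2 = (+0.5706, -0.8213)
n_3 = (+0.9918, -0.1278)
n_4 = (-0.2177, +0.9760)
  (0,1): δ = 99.36°  ·
  (0,2): δ = 62.23°  ·
  (0,3): δ = 14.36°  ✓
  (0,4): δ = 95.56°  ·
  (1,2): δ = 142.87°  ·
  (1,3): δ = 95.01°  ·
  (1,4): δ = 14.91°  ✓
  (2,3): δ = 132.13°  ·
  (2,4): δ = 22.21°  ✓
  (3,4): δ = 70.08°  ·
antipodal pairs: 3

count = 3; pairs: (0,3), (1,4), (2,4)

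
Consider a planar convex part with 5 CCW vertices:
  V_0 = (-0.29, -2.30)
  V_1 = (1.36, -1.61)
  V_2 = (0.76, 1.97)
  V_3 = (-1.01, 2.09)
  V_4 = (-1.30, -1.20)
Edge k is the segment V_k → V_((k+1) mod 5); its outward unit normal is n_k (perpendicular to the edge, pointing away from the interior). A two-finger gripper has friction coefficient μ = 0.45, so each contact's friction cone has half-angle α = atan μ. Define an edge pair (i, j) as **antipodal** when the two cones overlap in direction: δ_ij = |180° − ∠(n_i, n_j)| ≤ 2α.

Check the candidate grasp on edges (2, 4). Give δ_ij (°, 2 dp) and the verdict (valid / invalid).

δ = 43.56°, valid

α = atan 0.45 = 24.23°;  2α = 48.46°
edge 2: e_2 = (-1.77, +0.12);  n_2 = (+0.0676, +0.9977)
edge 4: e_4 = (+1.01, -1.10);  n_4 = (-0.7366, -0.6763)
∠(n_2, n_4) = 136.44°
δ = |180° − 136.44°| = 43.56°
43.56° ≤ 2α = 48.46°  →  valid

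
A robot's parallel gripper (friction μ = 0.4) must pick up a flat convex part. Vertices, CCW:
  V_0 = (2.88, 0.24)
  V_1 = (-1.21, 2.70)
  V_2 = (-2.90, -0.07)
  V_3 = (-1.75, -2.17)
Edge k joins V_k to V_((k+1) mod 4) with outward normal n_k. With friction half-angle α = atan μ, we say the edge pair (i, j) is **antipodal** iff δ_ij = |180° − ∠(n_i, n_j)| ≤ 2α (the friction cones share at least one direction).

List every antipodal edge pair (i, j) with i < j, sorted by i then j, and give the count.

count = 2; pairs: (0,2), (1,3)

α = atan 0.4 = 21.80°;  2α = 43.60°
n_0 = (+0.5154, +0.8569)
n_1 = (-0.8537, +0.5208)
n_2 = (-0.8771, -0.4803)
n_3 = (+0.4617, -0.8870)
  (0,1): δ = 90.36°  ·
  (0,2): δ = 30.27°  ✓
  (0,3): δ = 58.52°  ·
  (1,2): δ = 119.91°  ·
  (1,3): δ = 31.11°  ✓
  (2,3): δ = 91.21°  ·
antipodal pairs: 2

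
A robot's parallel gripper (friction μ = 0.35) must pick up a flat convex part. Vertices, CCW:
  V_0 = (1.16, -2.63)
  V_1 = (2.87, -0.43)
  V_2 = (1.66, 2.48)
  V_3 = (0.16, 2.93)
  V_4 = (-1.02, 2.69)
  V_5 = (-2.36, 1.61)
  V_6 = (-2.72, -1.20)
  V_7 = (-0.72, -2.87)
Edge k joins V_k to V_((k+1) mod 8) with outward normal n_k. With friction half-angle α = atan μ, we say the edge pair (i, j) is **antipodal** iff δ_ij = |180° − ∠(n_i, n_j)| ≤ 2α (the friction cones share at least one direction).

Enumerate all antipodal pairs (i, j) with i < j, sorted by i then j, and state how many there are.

α = atan 0.35 = 19.29°;  2α = 38.58°
n_0 = (+0.7895, -0.6137)
n_1 = (+0.9234, +0.3839)
n_2 = (+0.2873, +0.9578)
n_3 = (-0.1993, +0.9799)
n_4 = (-0.6275, +0.7786)
n_5 = (-0.9919, +0.1271)
n_6 = (-0.6409, -0.7676)
n_7 = (+0.1266, -0.9919)
  (0,1): δ = 119.57°  ·
  (0,2): δ = 68.84°  ·
  (0,3): δ = 40.65°  ·
  (0,4): δ = 13.28°  ✓
  (0,5): δ = 30.56°  ✓
  (0,6): δ = 88.00°  ·
  (0,7): δ = 135.13°  ·
  (1,2): δ = 129.28°  ·
  (1,3): δ = 101.08°  ·
  (1,4): δ = 73.71°  ·
  (1,5): δ = 29.88°  ✓
  (1,6): δ = 27.56°  ✓
  (1,7): δ = 74.70°  ·
  (2,3): δ = 151.80°  ·
  (2,4): δ = 124.43°  ·
  (2,5): δ = 80.60°  ·
  (2,6): δ = 23.16°  ✓
  (2,7): δ = 23.97°  ✓
  (3,4): δ = 152.63°  ·
  (3,5): δ = 108.80°  ·
  (3,6): δ = 51.36°  ·
  (3,7): δ = 4.22°  ✓
  (4,5): δ = 136.17°  ·
  (4,6): δ = 78.73°  ·
  (4,7): δ = 31.59°  ✓
  (5,6): δ = 122.56°  ·
  (5,7): δ = 75.42°  ·
  (6,7): δ = 132.86°  ·
antipodal pairs: 8

count = 8; pairs: (0,4), (0,5), (1,5), (1,6), (2,6), (2,7), (3,7), (4,7)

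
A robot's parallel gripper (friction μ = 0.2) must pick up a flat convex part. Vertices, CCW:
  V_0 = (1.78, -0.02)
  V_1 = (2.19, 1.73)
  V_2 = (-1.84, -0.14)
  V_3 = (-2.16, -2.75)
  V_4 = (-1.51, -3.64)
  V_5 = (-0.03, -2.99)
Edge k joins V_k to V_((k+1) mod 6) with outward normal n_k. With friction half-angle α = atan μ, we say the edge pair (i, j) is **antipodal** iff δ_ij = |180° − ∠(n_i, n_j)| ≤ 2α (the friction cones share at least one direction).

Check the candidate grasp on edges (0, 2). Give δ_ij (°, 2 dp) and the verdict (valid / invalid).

α = atan 0.2 = 11.31°;  2α = 22.62°
edge 0: e_0 = (+0.41, +1.75);  n_0 = (+0.9736, -0.2281)
edge 2: e_2 = (-0.32, -2.61);  n_2 = (-0.9926, +0.1217)
∠(n_0, n_2) = 173.80°
δ = |180° − 173.80°| = 6.20°
6.20° ≤ 2α = 22.62°  →  valid

δ = 6.20°, valid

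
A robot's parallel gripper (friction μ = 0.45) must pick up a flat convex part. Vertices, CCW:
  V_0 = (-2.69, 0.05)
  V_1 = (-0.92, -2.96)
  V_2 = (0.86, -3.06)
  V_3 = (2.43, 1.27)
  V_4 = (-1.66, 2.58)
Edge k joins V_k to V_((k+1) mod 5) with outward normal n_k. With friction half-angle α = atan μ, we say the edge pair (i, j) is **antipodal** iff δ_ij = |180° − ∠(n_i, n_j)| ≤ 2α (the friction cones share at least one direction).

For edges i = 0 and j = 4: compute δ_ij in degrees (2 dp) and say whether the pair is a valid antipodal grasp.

α = atan 0.45 = 24.23°;  2α = 48.46°
edge 0: e_0 = (+1.77, -3.01);  n_0 = (-0.8620, -0.5069)
edge 4: e_4 = (-1.03, -2.53);  n_4 = (-0.9262, +0.3771)
∠(n_0, n_4) = 52.61°
δ = |180° − 52.61°| = 127.39°
127.39° > 2α = 48.46°  →  invalid

δ = 127.39°, invalid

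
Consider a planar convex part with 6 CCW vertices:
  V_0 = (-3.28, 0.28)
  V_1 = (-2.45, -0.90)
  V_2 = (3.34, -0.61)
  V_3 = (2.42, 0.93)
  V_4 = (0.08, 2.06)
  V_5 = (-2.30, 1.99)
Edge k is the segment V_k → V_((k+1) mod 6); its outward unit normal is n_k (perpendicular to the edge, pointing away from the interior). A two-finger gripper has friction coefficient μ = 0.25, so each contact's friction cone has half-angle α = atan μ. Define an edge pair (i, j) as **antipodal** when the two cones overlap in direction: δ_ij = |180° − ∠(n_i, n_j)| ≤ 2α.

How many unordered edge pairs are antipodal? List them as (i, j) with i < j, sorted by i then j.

count = 2; pairs: (0,2), (1,4)

α = atan 0.25 = 14.04°;  2α = 28.07°
n_0 = (-0.8179, -0.5753)
n_1 = (+0.0500, -0.9987)
n_2 = (+0.8585, +0.5129)
n_3 = (+0.4349, +0.9005)
n_4 = (-0.0294, +0.9996)
n_5 = (-0.8676, +0.4972)
  (0,1): δ = 122.25°  ·
  (0,2): δ = 4.27°  ✓
  (0,3): δ = 29.10°  ·
  (0,4): δ = 56.56°  ·
  (0,5): δ = 115.06°  ·
  (1,2): δ = 62.01°  ·
  (1,3): δ = 28.64°  ·
  (1,4): δ = 1.18°  ✓
  (1,5): δ = 57.32°  ·
  (2,3): δ = 146.63°  ·
  (2,4): δ = 119.17°  ·
  (2,5): δ = 60.67°  ·
  (3,4): δ = 152.54°  ·
  (3,5): δ = 94.04°  ·
  (4,5): δ = 121.50°  ·
antipodal pairs: 2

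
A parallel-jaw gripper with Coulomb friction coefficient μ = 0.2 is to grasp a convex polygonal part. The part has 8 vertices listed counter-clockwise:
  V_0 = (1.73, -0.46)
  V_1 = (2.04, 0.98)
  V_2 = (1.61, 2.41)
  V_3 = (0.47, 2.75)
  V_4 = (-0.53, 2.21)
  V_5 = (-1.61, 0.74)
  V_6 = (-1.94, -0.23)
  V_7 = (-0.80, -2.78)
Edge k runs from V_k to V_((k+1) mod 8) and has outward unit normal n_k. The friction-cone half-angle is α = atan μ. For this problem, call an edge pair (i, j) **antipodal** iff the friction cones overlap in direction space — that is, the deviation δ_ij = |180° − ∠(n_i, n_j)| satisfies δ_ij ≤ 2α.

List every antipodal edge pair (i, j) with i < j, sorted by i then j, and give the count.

count = 4; pairs: (0,5), (1,6), (3,7), (4,7)

α = atan 0.2 = 11.31°;  2α = 22.62°
n_0 = (+0.9776, -0.2105)
n_1 = (+0.9576, +0.2880)
n_2 = (+0.2858, +0.9583)
n_3 = (-0.4751, +0.8799)
n_4 = (-0.8059, +0.5921)
n_5 = (-0.9467, +0.3221)
n_6 = (-0.9129, -0.4081)
n_7 = (+0.6759, -0.7370)
  (0,1): δ = 151.11°  ·
  (0,2): δ = 94.46°  ·
  (0,3): δ = 49.48°  ·
  (0,4): δ = 24.16°  ·
  (0,5): δ = 6.64°  ✓
  (0,6): δ = 36.24°  ·
  (0,7): δ = 144.67°  ·
  (1,2): δ = 123.34°  ·
  (1,3): δ = 78.37°  ·
  (1,4): δ = 53.04°  ·
  (1,5): δ = 35.52°  ·
  (1,6): δ = 7.35°  ✓
  (1,7): δ = 115.78°  ·
  (2,3): δ = 135.02°  ·
  (2,4): δ = 109.70°  ·
  (2,5): δ = 92.18°  ·
  (2,6): δ = 49.31°  ·
  (2,7): δ = 59.13°  ·
  (3,4): δ = 154.67°  ·
  (3,5): δ = 137.16°  ·
  (3,6): δ = 94.28°  ·
  (3,7): δ = 14.15°  ✓
  (4,5): δ = 162.48°  ·
  (4,6): δ = 119.61°  ·
  (4,7): δ = 11.17°  ✓
  (5,6): δ = 137.12°  ·
  (5,7): δ = 28.69°  ·
  (6,7): δ = 71.57°  ·
antipodal pairs: 4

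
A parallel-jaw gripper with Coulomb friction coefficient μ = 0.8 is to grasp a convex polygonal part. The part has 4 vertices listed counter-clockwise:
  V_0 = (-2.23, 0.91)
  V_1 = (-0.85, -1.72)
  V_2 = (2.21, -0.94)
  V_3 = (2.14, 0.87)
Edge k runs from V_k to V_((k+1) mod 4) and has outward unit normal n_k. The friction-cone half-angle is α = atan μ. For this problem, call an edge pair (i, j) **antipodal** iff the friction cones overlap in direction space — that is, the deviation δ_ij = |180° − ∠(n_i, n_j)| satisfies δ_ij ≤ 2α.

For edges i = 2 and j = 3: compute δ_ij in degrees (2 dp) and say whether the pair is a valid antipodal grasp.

δ = 92.74°, invalid

α = atan 0.8 = 38.66°;  2α = 77.32°
edge 2: e_2 = (-0.07, +1.81);  n_2 = (+0.9993, +0.0386)
edge 3: e_3 = (-4.37, +0.04);  n_3 = (+0.0092, +1.0000)
∠(n_2, n_3) = 87.26°
δ = |180° − 87.26°| = 92.74°
92.74° > 2α = 77.32°  →  invalid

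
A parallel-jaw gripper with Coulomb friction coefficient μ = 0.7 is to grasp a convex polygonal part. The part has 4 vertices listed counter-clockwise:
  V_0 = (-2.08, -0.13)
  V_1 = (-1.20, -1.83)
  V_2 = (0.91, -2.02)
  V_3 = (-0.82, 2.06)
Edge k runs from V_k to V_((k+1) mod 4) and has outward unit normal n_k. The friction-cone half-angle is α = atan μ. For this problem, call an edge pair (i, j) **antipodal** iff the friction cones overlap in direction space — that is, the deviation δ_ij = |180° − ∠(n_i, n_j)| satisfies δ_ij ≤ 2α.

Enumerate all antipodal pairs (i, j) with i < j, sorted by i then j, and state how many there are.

α = atan 0.7 = 34.99°;  2α = 69.98°
n_0 = (-0.8881, -0.4597)
n_1 = (-0.0897, -0.9960)
n_2 = (+0.9207, +0.3904)
n_3 = (-0.8668, +0.4987)
  (0,1): δ = 122.51°  ·
  (0,2): δ = 4.39°  ✓
  (0,3): δ = 122.72°  ·
  (1,2): δ = 61.88°  ✓
  (1,3): δ = 65.23°  ✓
  (2,3): δ = 52.89°  ✓
antipodal pairs: 4

count = 4; pairs: (0,2), (1,2), (1,3), (2,3)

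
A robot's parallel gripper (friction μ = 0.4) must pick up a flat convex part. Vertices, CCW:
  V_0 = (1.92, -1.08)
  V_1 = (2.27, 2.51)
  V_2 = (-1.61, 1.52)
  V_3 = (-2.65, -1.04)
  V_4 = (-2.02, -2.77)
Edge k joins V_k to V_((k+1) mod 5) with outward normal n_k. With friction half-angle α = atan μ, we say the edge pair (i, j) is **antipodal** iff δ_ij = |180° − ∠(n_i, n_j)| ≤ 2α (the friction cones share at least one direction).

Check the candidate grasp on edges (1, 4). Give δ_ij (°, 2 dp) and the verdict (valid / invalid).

δ = 8.90°, valid

α = atan 0.4 = 21.80°;  2α = 43.60°
edge 1: e_1 = (-3.88, -0.99);  n_1 = (-0.2472, +0.9690)
edge 4: e_4 = (+3.94, +1.69);  n_4 = (+0.3942, -0.9190)
∠(n_1, n_4) = 171.10°
δ = |180° − 171.10°| = 8.90°
8.90° ≤ 2α = 43.60°  →  valid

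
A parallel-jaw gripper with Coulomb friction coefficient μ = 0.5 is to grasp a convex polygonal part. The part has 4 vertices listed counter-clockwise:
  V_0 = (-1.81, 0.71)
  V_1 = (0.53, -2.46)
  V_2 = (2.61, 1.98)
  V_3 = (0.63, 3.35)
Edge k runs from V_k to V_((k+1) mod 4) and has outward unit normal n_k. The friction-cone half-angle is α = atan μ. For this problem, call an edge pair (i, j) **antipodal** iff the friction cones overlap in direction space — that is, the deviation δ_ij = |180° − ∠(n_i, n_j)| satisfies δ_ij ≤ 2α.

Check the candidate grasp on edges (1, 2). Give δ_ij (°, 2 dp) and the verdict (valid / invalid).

α = atan 0.5 = 26.57°;  2α = 53.13°
edge 1: e_1 = (+2.08, +4.44);  n_1 = (+0.9056, -0.4242)
edge 2: e_2 = (-1.98, +1.37);  n_2 = (+0.5690, +0.8223)
∠(n_1, n_2) = 80.42°
δ = |180° − 80.42°| = 99.58°
99.58° > 2α = 53.13°  →  invalid

δ = 99.58°, invalid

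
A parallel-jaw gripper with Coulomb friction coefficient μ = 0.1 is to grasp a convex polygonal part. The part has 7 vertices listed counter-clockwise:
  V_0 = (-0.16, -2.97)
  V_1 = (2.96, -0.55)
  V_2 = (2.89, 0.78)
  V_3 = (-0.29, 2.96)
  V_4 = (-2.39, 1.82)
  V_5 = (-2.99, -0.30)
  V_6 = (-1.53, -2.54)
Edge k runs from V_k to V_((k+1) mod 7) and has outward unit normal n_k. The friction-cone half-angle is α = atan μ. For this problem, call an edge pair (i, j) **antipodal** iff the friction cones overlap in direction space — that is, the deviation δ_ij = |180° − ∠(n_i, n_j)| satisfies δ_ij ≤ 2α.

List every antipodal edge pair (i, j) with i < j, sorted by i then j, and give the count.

count = 1; pairs: (0,3)

α = atan 0.1 = 5.71°;  2α = 11.42°
n_0 = (+0.6129, -0.7902)
n_1 = (+0.9986, +0.0526)
n_2 = (+0.5654, +0.8248)
n_3 = (-0.4771, +0.8789)
n_4 = (-0.9622, +0.2723)
n_5 = (-0.8378, -0.5460)
n_6 = (-0.2995, -0.9541)
  (0,1): δ = 124.79°  ·
  (0,2): δ = 72.23°  ·
  (0,3): δ = 9.30°  ✓
  (0,4): δ = 36.40°  ·
  (0,5): δ = 85.30°  ·
  (0,6): δ = 124.78°  ·
  (1,2): δ = 127.44°  ·
  (1,3): δ = 64.52°  ·
  (1,4): δ = 18.82°  ·
  (1,5): δ = 30.08°  ·
  (1,6): δ = 69.56°  ·
  (2,3): δ = 117.07°  ·
  (2,4): δ = 71.37°  ·
  (2,5): δ = 22.47°  ·
  (2,6): δ = 17.01°  ·
  (3,4): δ = 134.30°  ·
  (3,5): δ = 85.40°  ·
  (3,6): δ = 45.92°  ·
  (4,5): δ = 131.10°  ·
  (4,6): δ = 91.62°  ·
  (5,6): δ = 140.52°  ·
antipodal pairs: 1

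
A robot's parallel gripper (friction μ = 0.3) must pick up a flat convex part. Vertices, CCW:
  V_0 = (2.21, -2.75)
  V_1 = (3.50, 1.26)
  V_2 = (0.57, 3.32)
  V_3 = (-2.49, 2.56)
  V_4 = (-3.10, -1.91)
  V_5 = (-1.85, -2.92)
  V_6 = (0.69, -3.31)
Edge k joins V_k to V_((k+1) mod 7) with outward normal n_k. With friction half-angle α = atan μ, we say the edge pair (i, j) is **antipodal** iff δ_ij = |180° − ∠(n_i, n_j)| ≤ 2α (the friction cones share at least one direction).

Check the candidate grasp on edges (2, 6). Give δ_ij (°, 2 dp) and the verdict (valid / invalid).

δ = 6.28°, valid

α = atan 0.3 = 16.70°;  2α = 33.40°
edge 2: e_2 = (-3.06, -0.76);  n_2 = (-0.2410, +0.9705)
edge 6: e_6 = (+1.52, +0.56);  n_6 = (+0.3457, -0.9383)
∠(n_2, n_6) = 173.72°
δ = |180° − 173.72°| = 6.28°
6.28° ≤ 2α = 33.40°  →  valid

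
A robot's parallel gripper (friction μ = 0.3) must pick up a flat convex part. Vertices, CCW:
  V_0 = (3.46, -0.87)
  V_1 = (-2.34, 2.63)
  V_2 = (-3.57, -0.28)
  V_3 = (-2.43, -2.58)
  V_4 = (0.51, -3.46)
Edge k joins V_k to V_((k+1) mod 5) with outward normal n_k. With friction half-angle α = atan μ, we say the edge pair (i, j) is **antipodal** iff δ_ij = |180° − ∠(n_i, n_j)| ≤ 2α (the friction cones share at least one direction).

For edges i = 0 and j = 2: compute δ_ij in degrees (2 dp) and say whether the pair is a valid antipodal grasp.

α = atan 0.3 = 16.70°;  2α = 33.40°
edge 0: e_0 = (-5.80, +3.50);  n_0 = (+0.5167, +0.8562)
edge 2: e_2 = (+1.14, -2.30);  n_2 = (-0.8960, -0.4441)
∠(n_0, n_2) = 147.47°
δ = |180° − 147.47°| = 32.53°
32.53° ≤ 2α = 33.40°  →  valid

δ = 32.53°, valid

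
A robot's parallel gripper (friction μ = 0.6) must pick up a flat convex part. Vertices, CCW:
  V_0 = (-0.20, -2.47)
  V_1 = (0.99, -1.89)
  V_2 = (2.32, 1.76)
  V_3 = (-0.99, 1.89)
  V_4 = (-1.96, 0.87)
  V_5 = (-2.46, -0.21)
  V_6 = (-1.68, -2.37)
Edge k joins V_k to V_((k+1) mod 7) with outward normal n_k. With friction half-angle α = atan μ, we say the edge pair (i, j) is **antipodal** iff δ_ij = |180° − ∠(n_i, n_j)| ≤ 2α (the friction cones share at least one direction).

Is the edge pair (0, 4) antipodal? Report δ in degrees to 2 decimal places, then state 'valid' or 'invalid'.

α = atan 0.6 = 30.96°;  2α = 61.93°
edge 0: e_0 = (+1.19, +0.58);  n_0 = (+0.4381, -0.8989)
edge 4: e_4 = (-0.50, -1.08);  n_4 = (-0.9075, +0.4201)
∠(n_0, n_4) = 140.83°
δ = |180° − 140.83°| = 39.17°
39.17° ≤ 2α = 61.93°  →  valid

δ = 39.17°, valid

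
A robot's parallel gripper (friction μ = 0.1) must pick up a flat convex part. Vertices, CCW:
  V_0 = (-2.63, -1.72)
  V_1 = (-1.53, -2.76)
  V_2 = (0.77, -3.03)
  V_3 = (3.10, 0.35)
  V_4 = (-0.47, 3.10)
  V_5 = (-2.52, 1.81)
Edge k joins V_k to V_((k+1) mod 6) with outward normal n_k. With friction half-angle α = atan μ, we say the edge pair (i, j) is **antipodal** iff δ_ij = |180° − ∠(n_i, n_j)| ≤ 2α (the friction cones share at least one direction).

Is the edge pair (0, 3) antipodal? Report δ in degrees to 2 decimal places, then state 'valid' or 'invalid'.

δ = 5.79°, valid

α = atan 0.1 = 5.71°;  2α = 11.42°
edge 0: e_0 = (+1.10, -1.04);  n_0 = (-0.6870, -0.7266)
edge 3: e_3 = (-3.57, +2.75);  n_3 = (+0.6102, +0.7922)
∠(n_0, n_3) = 174.21°
δ = |180° − 174.21°| = 5.79°
5.79° ≤ 2α = 11.42°  →  valid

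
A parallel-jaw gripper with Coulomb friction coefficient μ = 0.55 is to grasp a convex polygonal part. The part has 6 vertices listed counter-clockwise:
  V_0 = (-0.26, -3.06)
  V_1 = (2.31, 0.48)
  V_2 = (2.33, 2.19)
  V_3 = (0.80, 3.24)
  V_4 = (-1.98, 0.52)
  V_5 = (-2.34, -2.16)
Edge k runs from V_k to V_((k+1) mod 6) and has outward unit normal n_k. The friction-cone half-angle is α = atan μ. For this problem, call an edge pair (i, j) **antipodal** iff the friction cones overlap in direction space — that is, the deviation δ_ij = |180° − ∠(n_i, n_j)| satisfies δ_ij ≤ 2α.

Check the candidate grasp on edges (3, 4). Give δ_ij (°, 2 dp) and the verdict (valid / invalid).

δ = 142.03°, invalid

α = atan 0.55 = 28.81°;  2α = 57.62°
edge 3: e_3 = (-2.78, -2.72);  n_3 = (-0.6994, +0.7148)
edge 4: e_4 = (-0.36, -2.68);  n_4 = (-0.9911, +0.1331)
∠(n_3, n_4) = 37.97°
δ = |180° − 37.97°| = 142.03°
142.03° > 2α = 57.62°  →  invalid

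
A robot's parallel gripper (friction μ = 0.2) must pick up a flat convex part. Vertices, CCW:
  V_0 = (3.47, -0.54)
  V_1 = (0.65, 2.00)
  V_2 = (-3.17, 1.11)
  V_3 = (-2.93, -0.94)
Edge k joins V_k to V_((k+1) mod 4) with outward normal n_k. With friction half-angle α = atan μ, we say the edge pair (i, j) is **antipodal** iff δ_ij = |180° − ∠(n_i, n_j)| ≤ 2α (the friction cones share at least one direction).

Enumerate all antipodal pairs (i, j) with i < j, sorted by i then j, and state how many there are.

count = 1; pairs: (1,3)

α = atan 0.2 = 11.31°;  2α = 22.62°
n_0 = (+0.6693, +0.7430)
n_1 = (-0.2269, +0.9739)
n_2 = (-0.9932, -0.1163)
n_3 = (+0.0624, -0.9981)
  (0,1): δ = 124.88°  ·
  (0,2): δ = 41.31°  ·
  (0,3): δ = 45.59°  ·
  (1,2): δ = 96.44°  ·
  (1,3): δ = 9.54°  ✓
  (2,3): δ = 93.10°  ·
antipodal pairs: 1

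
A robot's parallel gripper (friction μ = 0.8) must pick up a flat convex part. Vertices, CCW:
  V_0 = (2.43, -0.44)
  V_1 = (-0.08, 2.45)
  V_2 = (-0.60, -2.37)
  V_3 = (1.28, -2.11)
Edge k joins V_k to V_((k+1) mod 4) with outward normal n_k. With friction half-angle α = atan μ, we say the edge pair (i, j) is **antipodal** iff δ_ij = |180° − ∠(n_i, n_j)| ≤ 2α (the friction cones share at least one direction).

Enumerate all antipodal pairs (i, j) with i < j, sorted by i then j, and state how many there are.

α = atan 0.8 = 38.66°;  2α = 77.32°
n_0 = (+0.7550, +0.6557)
n_1 = (-0.9942, +0.1073)
n_2 = (+0.1370, -0.9906)
n_3 = (+0.8236, -0.5672)
  (0,1): δ = 47.13°  ✓
  (0,2): δ = 56.90°  ✓
  (0,3): δ = 104.47°  ·
  (1,2): δ = 75.97°  ✓
  (1,3): δ = 28.39°  ✓
  (2,3): δ = 132.43°  ·
antipodal pairs: 4

count = 4; pairs: (0,1), (0,2), (1,2), (1,3)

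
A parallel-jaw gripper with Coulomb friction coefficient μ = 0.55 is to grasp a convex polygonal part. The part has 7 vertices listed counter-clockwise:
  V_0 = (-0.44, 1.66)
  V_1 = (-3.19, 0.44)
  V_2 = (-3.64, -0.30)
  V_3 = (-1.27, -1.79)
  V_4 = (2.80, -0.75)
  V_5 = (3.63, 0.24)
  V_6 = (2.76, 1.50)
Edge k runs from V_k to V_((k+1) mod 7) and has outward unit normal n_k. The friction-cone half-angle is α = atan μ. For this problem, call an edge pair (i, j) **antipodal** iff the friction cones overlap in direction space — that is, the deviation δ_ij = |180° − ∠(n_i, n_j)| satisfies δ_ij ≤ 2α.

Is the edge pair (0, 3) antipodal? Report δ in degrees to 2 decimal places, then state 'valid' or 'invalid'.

δ = 9.59°, valid

α = atan 0.55 = 28.81°;  2α = 57.62°
edge 0: e_0 = (-2.75, -1.22);  n_0 = (-0.4055, +0.9141)
edge 3: e_3 = (+4.07, +1.04);  n_3 = (+0.2476, -0.9689)
∠(n_0, n_3) = 170.41°
δ = |180° − 170.41°| = 9.59°
9.59° ≤ 2α = 57.62°  →  valid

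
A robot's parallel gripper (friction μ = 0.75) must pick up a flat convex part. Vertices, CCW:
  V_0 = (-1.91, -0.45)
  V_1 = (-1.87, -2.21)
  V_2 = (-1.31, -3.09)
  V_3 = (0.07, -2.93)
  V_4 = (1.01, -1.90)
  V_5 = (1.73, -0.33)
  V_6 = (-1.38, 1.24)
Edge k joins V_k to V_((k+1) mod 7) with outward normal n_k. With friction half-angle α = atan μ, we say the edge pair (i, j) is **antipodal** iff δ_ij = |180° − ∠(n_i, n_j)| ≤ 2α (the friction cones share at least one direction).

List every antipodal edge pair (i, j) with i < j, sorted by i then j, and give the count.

α = atan 0.75 = 36.87°;  2α = 73.74°
n_0 = (-0.9997, -0.0227)
n_1 = (-0.8437, -0.5369)
n_2 = (+0.1152, -0.9933)
n_3 = (+0.7386, -0.6741)
n_4 = (+0.9090, -0.4169)
n_5 = (+0.4507, +0.8927)
n_6 = (-0.9542, +0.2992)
  (0,1): δ = 148.83°  ·
  (0,2): δ = 84.69°  ·
  (0,3): δ = 43.69°  ✓
  (0,4): δ = 25.94°  ✓
  (0,5): δ = 61.91°  ✓
  (0,6): δ = 161.29°  ·
  (1,2): δ = 115.86°  ·
  (1,3): δ = 74.86°  ·
  (1,4): δ = 57.11°  ✓
  (1,5): δ = 30.74°  ✓
  (1,6): δ = 130.12°  ·
  (2,3): δ = 139.00°  ·
  (2,4): δ = 121.25°  ·
  (2,5): δ = 33.40°  ✓
  (2,6): δ = 65.97°  ✓
  (3,4): δ = 162.25°  ·
  (3,5): δ = 74.40°  ·
  (3,6): δ = 24.97°  ✓
  (4,5): δ = 92.15°  ·
  (4,6): δ = 7.22°  ✓
  (5,6): δ = 80.63°  ·
antipodal pairs: 9

count = 9; pairs: (0,3), (0,4), (0,5), (1,4), (1,5), (2,5), (2,6), (3,6), (4,6)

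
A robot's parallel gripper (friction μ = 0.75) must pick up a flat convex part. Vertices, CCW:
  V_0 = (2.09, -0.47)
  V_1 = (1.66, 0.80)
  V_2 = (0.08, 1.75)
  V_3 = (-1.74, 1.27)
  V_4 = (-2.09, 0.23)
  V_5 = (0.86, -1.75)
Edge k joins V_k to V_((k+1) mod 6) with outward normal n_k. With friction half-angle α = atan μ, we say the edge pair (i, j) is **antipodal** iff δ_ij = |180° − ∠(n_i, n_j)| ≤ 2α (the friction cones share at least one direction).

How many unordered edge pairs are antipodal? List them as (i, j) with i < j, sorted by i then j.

count = 6; pairs: (0,3), (0,4), (1,4), (2,4), (2,5), (3,5)

α = atan 0.75 = 36.87°;  2α = 73.74°
n_0 = (+0.9472, +0.3207)
n_1 = (+0.5153, +0.8570)
n_2 = (-0.2550, +0.9669)
n_3 = (-0.9478, +0.3190)
n_4 = (-0.5573, -0.8303)
n_5 = (+0.7210, -0.6929)
  (0,1): δ = 139.72°  ·
  (0,2): δ = 93.93°  ·
  (0,3): δ = 37.31°  ✓
  (0,4): δ = 37.43°  ✓
  (0,5): δ = 117.44°  ·
  (1,2): δ = 134.21°  ·
  (1,3): δ = 77.58°  ·
  (1,4): δ = 2.85°  ✓
  (1,5): δ = 77.16°  ·
  (2,3): δ = 123.37°  ·
  (2,4): δ = 48.64°  ✓
  (2,5): δ = 31.37°  ✓
  (3,4): δ = 105.27°  ·
  (3,5): δ = 25.26°  ✓
  (4,5): δ = 99.99°  ·
antipodal pairs: 6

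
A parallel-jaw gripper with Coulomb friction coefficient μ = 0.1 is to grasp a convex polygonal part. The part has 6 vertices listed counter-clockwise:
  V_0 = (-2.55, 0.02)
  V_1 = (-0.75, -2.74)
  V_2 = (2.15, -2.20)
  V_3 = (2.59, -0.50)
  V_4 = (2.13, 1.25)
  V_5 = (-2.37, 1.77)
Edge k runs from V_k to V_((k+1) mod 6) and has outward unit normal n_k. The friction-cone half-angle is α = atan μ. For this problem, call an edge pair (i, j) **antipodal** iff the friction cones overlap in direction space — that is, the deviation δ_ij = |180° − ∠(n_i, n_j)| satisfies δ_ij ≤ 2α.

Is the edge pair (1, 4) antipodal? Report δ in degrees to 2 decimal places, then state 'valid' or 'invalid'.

α = atan 0.1 = 5.71°;  2α = 11.42°
edge 1: e_1 = (+2.90, +0.54);  n_1 = (+0.1831, -0.9831)
edge 4: e_4 = (-4.50, +0.52);  n_4 = (+0.1148, +0.9934)
∠(n_1, n_4) = 162.86°
δ = |180° − 162.86°| = 17.14°
17.14° > 2α = 11.42°  →  invalid

δ = 17.14°, invalid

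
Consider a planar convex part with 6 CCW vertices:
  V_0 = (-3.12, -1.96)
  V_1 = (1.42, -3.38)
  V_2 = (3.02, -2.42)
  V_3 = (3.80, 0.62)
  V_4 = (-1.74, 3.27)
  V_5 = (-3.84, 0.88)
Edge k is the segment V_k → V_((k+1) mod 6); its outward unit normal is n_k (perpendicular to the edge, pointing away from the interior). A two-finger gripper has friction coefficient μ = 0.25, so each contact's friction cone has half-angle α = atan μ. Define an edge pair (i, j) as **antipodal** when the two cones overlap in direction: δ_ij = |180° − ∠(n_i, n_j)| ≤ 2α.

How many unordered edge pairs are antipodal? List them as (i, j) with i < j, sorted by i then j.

count = 3; pairs: (0,3), (1,4), (2,4)

α = atan 0.25 = 14.04°;  2α = 28.07°
n_0 = (-0.2985, -0.9544)
n_1 = (+0.5145, -0.8575)
n_2 = (+0.9686, -0.2485)
n_3 = (+0.4315, +0.9021)
n_4 = (-0.7512, +0.6601)
n_5 = (-0.9693, -0.2457)
  (0,1): δ = 131.67°  ·
  (0,2): δ = 87.02°  ·
  (0,3): δ = 8.20°  ✓
  (0,4): δ = 66.06°  ·
  (0,5): δ = 121.59°  ·
  (1,2): δ = 135.35°  ·
  (1,3): δ = 56.53°  ·
  (1,4): δ = 17.73°  ✓
  (1,5): δ = 73.26°  ·
  (2,3): δ = 101.17°  ·
  (2,4): δ = 26.91°  ✓
  (2,5): δ = 28.62°  ·
  (3,4): δ = 105.74°  ·
  (3,5): δ = 50.21°  ·
  (4,5): δ = 124.47°  ·
antipodal pairs: 3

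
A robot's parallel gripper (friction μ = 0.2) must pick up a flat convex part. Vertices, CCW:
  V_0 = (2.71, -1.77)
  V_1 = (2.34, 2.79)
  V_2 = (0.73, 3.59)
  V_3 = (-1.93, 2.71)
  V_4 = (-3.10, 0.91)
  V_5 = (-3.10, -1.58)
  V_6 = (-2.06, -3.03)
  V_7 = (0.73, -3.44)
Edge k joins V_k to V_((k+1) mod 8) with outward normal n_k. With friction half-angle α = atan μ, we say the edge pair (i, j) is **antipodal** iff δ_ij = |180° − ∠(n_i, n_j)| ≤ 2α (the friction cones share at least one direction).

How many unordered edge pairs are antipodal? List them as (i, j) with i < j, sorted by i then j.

α = atan 0.2 = 11.31°;  2α = 22.62°
n_0 = (+0.9967, +0.0809)
n_1 = (+0.4450, +0.8955)
n_2 = (-0.3141, +0.9494)
n_3 = (-0.8384, +0.5450)
n_4 = (-1.0000, -0.0000)
n_5 = (-0.8126, -0.5828)
n_6 = (-0.1454, -0.9894)
n_7 = (+0.6447, -0.7644)
  (0,1): δ = 121.06°  ·
  (0,2): δ = 76.33°  ·
  (0,3): δ = 37.66°  ·
  (0,4): δ = 4.64°  ✓
  (0,5): δ = 31.01°  ·
  (0,6): δ = 77.00°  ·
  (0,7): δ = 125.51°  ·
  (1,2): δ = 135.27°  ·
  (1,3): δ = 96.60°  ·
  (1,4): δ = 63.58°  ·
  (1,5): δ = 27.93°  ·
  (1,6): δ = 18.06°  ✓
  (1,7): δ = 66.57°  ·
  (2,3): δ = 141.33°  ·
  (2,4): δ = 108.31°  ·
  (2,5): δ = 72.66°  ·
  (2,6): δ = 26.67°  ·
  (2,7): δ = 21.84°  ✓
  (3,4): δ = 146.98°  ·
  (3,5): δ = 111.33°  ·
  (3,6): δ = 65.34°  ·
  (3,7): δ = 16.83°  ✓
  (4,5): δ = 144.35°  ·
  (4,6): δ = 98.36°  ·
  (4,7): δ = 49.85°  ·
  (5,6): δ = 134.01°  ·
  (5,7): δ = 85.50°  ·
  (6,7): δ = 131.49°  ·
antipodal pairs: 4

count = 4; pairs: (0,4), (1,6), (2,7), (3,7)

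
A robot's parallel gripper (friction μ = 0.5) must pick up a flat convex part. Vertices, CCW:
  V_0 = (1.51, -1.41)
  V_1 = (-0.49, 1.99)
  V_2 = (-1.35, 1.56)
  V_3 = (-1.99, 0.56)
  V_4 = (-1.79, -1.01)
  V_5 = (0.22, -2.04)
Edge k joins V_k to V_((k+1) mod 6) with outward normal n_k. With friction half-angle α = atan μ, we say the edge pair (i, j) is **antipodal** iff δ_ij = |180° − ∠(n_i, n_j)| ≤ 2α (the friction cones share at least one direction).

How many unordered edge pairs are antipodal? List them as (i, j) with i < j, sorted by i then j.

α = atan 0.5 = 26.57°;  2α = 53.13°
n_0 = (+0.8619, +0.5070)
n_1 = (-0.4472, +0.8944)
n_2 = (-0.8423, +0.5391)
n_3 = (-0.9920, -0.1264)
n_4 = (-0.4560, -0.8900)
n_5 = (+0.4388, -0.8986)
  (0,1): δ = 93.90°  ·
  (0,2): δ = 63.08°  ·
  (0,3): δ = 23.21°  ✓
  (0,4): δ = 32.40°  ✓
  (0,5): δ = 85.56°  ·
  (1,2): δ = 149.18°  ·
  (1,3): δ = 109.31°  ·
  (1,4): δ = 53.70°  ·
  (1,5): δ = 0.54°  ✓
  (2,3): δ = 140.12°  ·
  (2,4): δ = 84.51°  ·
  (2,5): δ = 31.35°  ✓
  (3,4): δ = 124.39°  ·
  (3,5): δ = 71.23°  ·
  (4,5): δ = 126.84°  ·
antipodal pairs: 4

count = 4; pairs: (0,3), (0,4), (1,5), (2,5)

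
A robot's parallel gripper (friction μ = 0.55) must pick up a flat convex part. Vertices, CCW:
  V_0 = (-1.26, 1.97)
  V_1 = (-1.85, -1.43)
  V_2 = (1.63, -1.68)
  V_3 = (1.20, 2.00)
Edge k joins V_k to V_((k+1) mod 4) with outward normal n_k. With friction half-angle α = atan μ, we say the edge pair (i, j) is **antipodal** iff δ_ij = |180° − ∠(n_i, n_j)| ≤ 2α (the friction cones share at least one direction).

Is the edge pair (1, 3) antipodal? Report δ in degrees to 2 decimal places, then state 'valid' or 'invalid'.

α = atan 0.55 = 28.81°;  2α = 57.62°
edge 1: e_1 = (+3.48, -0.25);  n_1 = (-0.0717, -0.9974)
edge 3: e_3 = (-2.46, -0.03);  n_3 = (-0.0122, +0.9999)
∠(n_1, n_3) = 175.19°
δ = |180° − 175.19°| = 4.81°
4.81° ≤ 2α = 57.62°  →  valid

δ = 4.81°, valid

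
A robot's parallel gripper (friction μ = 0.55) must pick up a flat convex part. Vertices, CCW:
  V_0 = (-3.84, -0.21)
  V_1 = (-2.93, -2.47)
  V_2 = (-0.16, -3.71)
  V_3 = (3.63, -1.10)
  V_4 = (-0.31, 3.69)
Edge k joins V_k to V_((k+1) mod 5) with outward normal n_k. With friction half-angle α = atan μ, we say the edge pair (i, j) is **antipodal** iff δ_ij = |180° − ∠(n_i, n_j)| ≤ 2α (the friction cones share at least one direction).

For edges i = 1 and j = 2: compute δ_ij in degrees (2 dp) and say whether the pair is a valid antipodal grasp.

α = atan 0.55 = 28.81°;  2α = 57.62°
edge 1: e_1 = (+2.77, -1.24);  n_1 = (-0.4086, -0.9127)
edge 2: e_2 = (+3.79, +2.61);  n_2 = (+0.5672, -0.8236)
∠(n_1, n_2) = 58.67°
δ = |180° − 58.67°| = 121.33°
121.33° > 2α = 57.62°  →  invalid

δ = 121.33°, invalid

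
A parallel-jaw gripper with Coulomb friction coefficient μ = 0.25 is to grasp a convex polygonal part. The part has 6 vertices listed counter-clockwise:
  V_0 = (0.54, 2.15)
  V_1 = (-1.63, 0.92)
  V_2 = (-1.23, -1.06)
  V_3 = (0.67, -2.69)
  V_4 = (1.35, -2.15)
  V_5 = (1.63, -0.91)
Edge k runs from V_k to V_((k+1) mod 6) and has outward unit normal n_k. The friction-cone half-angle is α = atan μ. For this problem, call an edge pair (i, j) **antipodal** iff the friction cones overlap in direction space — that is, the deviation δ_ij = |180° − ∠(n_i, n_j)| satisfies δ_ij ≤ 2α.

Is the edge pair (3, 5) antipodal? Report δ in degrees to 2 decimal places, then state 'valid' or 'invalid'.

δ = 108.85°, invalid

α = atan 0.25 = 14.04°;  2α = 28.07°
edge 3: e_3 = (+0.68, +0.54);  n_3 = (+0.6219, -0.7831)
edge 5: e_5 = (-1.09, +3.06);  n_5 = (+0.9420, +0.3356)
∠(n_3, n_5) = 71.15°
δ = |180° − 71.15°| = 108.85°
108.85° > 2α = 28.07°  →  invalid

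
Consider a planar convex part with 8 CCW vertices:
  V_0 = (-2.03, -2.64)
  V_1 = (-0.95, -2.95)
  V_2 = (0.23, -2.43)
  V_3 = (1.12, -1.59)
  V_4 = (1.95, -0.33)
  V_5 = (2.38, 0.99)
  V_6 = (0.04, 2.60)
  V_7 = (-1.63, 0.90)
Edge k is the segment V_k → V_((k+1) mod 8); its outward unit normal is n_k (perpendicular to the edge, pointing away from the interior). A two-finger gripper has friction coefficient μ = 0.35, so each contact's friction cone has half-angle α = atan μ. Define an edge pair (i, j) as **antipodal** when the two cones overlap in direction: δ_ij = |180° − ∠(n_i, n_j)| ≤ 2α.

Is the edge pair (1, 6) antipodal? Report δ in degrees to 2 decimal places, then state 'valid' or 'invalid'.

α = atan 0.35 = 19.29°;  2α = 38.58°
edge 1: e_1 = (+1.18, +0.52);  n_1 = (+0.4033, -0.9151)
edge 6: e_6 = (-1.67, -1.70);  n_6 = (-0.7134, +0.7008)
∠(n_1, n_6) = 158.27°
δ = |180° − 158.27°| = 21.73°
21.73° ≤ 2α = 38.58°  →  valid

δ = 21.73°, valid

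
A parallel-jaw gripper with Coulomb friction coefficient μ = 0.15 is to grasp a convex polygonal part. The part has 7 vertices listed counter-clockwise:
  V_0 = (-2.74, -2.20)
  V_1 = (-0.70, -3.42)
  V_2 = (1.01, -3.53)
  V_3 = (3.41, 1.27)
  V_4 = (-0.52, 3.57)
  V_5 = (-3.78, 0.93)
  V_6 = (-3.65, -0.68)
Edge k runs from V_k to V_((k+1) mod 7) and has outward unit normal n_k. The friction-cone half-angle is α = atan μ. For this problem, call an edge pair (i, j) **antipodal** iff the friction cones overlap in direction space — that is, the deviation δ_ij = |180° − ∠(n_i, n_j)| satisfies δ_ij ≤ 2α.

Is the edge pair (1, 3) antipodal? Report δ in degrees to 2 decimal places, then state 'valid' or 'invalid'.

δ = 26.66°, invalid

α = atan 0.15 = 8.53°;  2α = 17.06°
edge 1: e_1 = (+1.71, -0.11);  n_1 = (-0.0642, -0.9979)
edge 3: e_3 = (-3.93, +2.30);  n_3 = (+0.5051, +0.8631)
∠(n_1, n_3) = 153.34°
δ = |180° − 153.34°| = 26.66°
26.66° > 2α = 17.06°  →  invalid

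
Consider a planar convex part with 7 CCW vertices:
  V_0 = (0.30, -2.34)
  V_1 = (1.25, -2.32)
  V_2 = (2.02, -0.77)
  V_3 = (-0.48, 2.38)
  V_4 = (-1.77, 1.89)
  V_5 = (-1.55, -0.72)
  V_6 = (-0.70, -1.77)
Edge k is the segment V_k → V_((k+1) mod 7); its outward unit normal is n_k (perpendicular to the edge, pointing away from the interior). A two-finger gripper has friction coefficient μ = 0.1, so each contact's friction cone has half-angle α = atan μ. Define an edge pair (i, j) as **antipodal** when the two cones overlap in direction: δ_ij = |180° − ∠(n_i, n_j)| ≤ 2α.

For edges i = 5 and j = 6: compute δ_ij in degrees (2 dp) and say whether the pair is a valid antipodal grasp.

α = atan 0.1 = 5.71°;  2α = 11.42°
edge 5: e_5 = (+0.85, -1.05);  n_5 = (-0.7772, -0.6292)
edge 6: e_6 = (+1.00, -0.57);  n_6 = (-0.4952, -0.8688)
∠(n_5, n_6) = 21.33°
δ = |180° − 21.33°| = 158.67°
158.67° > 2α = 11.42°  →  invalid

δ = 158.67°, invalid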